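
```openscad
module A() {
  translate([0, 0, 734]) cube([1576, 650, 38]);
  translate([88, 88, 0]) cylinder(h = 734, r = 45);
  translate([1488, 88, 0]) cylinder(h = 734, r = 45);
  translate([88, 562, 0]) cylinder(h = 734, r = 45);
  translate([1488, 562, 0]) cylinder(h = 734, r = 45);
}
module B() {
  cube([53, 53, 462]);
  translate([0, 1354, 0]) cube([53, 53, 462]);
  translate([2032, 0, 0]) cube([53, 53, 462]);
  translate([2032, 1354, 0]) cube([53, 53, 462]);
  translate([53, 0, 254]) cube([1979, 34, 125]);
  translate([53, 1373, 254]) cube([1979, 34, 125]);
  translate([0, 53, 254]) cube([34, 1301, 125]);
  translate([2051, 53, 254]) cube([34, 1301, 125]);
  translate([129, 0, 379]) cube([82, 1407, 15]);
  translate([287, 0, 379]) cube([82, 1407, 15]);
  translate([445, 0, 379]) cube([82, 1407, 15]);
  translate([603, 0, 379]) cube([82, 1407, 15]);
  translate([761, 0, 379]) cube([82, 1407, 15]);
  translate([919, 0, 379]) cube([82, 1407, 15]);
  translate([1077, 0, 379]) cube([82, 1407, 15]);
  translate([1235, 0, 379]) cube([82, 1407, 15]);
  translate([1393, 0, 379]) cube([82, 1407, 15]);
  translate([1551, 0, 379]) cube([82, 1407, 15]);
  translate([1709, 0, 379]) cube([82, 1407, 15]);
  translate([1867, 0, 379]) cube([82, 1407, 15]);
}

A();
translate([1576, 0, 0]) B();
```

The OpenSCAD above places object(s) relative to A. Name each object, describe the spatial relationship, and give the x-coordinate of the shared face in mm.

The table's +x face and the bed frame's −x face are both at x = 1576 mm.

A is a table. B is a bed frame. The bed frame is against the table's +x side, with their −y faces flush. The x-coordinate of the shared face is 1576 mm.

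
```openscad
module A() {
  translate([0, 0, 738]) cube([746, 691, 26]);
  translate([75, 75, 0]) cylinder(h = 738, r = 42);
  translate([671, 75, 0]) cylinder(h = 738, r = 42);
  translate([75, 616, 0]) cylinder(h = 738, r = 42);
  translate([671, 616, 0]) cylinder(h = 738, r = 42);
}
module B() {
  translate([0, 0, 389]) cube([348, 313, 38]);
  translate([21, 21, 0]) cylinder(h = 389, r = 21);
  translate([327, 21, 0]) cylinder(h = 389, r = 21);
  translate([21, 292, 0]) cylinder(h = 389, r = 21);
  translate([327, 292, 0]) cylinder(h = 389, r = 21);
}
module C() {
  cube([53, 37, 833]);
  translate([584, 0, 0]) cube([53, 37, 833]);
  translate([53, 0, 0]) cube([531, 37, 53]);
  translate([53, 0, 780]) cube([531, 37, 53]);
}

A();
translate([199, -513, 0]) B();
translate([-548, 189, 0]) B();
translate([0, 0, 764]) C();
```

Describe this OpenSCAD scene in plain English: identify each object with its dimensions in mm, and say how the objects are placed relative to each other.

A is a table: top 746 mm (x) × 691 mm (y), 26 mm thick, upper face at z = 764 mm, on four round legs of 84 mm diameter, each leg's bounding box inset 33 mm from the nearest pair of top edges, running from z = 0 to the bottom of the top.

B is a four-legged stool. The seat is a 348×313×38 mm slab whose top surface is at z = 427 mm; four round legs, each 42 mm in diameter, run from the floor (z = 0) to the underside of the seat, each leg's axis is inset half a diameter from the nearest pair of seat edges (so the leg's bounding box is flush with the corner).

C is a picture frame with a 531×727 mm rectangular opening (x by z) and a uniform 53 mm border on every side. Frame depth is 37 mm along y. It is built from two vertical stiles running the full outside height and two horizontal rails spanning the gap between the stiles.

Two stools sit around the table at the −y, −x sides. The picture frame is on top of the table.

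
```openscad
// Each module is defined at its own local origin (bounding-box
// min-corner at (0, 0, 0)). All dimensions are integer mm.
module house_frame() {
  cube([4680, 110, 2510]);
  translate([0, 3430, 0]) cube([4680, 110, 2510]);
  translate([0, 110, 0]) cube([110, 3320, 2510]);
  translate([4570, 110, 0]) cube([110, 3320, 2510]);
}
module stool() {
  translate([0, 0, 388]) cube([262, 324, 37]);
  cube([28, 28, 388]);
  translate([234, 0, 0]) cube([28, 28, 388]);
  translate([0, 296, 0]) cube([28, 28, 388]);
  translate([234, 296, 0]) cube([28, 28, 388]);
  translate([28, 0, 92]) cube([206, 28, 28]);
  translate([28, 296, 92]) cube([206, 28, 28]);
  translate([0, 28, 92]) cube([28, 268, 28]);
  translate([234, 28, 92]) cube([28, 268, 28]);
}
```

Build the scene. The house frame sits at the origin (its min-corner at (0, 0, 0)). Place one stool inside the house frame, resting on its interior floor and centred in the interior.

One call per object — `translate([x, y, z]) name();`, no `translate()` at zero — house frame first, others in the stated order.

house_frame();
translate([2209, 1608, 0]) stool();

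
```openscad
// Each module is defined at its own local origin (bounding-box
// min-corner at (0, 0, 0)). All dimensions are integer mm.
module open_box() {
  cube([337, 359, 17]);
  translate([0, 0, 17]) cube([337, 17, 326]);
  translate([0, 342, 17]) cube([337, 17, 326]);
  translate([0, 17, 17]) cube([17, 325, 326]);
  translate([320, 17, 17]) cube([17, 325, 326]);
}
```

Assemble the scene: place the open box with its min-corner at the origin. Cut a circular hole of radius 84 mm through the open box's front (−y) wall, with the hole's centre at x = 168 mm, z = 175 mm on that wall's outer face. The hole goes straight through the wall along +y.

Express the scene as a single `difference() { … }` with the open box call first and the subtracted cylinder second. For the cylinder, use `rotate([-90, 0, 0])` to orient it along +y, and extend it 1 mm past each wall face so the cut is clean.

difference() {
  open_box();
  translate([168, -1, 175]) rotate([-90, 0, 0]) cylinder(h = 19, r = 84);
}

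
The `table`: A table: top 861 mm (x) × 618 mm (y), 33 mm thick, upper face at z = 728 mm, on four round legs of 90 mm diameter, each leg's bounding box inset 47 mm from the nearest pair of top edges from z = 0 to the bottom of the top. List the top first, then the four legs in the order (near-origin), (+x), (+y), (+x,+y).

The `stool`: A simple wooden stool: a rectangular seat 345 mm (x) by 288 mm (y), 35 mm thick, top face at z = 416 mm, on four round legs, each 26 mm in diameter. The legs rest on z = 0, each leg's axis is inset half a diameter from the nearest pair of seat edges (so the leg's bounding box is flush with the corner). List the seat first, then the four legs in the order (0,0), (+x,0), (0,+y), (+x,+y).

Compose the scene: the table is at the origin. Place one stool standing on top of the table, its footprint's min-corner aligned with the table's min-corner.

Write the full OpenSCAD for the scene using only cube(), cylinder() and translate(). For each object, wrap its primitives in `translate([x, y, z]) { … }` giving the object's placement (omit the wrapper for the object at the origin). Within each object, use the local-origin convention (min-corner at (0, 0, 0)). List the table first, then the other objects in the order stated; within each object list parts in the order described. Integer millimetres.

translate([0, 0, 695]) cube([861, 618, 33]);
translate([92, 92, 0]) cylinder(h = 695, r = 45);
translate([769, 92, 0]) cylinder(h = 695, r = 45);
translate([92, 526, 0]) cylinder(h = 695, r = 45);
translate([769, 526, 0]) cylinder(h = 695, r = 45);
translate([0, 0, 728]) {
  translate([0, 0, 381]) cube([345, 288, 35]);
  translate([13, 13, 0]) cylinder(h = 381, r = 13);
  translate([332, 13, 0]) cylinder(h = 381, r = 13);
  translate([13, 275, 0]) cylinder(h = 381, r = 13);
  translate([332, 275, 0]) cylinder(h = 381, r = 13);
}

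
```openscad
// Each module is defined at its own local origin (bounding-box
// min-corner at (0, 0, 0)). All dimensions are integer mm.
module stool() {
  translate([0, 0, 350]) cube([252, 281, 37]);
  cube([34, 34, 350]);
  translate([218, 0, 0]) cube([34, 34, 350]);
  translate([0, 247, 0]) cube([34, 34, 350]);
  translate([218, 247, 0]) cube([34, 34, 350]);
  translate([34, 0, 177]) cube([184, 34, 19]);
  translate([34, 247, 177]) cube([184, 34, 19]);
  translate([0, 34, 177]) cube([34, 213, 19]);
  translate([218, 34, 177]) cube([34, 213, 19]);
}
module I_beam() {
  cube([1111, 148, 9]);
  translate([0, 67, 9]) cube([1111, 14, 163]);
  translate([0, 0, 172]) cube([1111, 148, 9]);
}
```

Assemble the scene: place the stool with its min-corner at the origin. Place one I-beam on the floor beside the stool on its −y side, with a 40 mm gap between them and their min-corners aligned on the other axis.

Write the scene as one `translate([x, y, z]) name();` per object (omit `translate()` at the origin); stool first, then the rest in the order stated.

stool();
translate([0, -188, 0]) I_beam();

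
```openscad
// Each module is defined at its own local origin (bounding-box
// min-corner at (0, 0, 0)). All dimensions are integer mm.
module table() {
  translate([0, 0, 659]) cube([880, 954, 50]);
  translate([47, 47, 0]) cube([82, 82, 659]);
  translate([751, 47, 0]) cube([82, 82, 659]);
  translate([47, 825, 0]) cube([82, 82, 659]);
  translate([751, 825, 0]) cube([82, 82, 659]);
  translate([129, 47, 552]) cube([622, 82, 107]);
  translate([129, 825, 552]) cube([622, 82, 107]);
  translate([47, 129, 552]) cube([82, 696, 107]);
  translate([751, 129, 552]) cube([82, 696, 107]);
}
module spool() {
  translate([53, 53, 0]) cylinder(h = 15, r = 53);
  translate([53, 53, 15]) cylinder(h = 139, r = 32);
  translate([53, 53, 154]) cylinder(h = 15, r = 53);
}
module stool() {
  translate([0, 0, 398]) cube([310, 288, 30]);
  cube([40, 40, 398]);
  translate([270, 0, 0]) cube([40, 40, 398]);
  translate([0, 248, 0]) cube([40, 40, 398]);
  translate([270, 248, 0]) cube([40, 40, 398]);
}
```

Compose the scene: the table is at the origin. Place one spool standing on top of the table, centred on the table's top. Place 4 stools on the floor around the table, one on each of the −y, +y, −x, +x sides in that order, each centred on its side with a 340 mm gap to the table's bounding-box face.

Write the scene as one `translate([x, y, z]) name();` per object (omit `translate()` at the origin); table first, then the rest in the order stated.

table();
translate([387, 424, 709]) spool();
translate([285, -628, 0]) stool();
translate([285, 1294, 0]) stool();
translate([-650, 333, 0]) stool();
translate([1220, 333, 0]) stool();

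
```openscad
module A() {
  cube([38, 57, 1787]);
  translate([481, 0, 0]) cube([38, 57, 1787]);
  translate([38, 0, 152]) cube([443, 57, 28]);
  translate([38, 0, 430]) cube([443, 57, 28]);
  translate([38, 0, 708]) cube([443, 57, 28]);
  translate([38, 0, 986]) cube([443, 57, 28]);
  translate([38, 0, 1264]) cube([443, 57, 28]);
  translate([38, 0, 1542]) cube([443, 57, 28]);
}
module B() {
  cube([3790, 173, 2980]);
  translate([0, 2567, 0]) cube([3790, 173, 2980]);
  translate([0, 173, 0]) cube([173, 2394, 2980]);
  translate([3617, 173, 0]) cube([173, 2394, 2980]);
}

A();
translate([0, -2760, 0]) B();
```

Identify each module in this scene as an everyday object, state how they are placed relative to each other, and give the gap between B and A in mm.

The house frame's nearest face is 20 mm from the ladder's −y face.

A is a ladder. B is a house frame. The house frame is on the floor beside the ladder on its −y side. The gap between the house frame and the ladder is 20 mm.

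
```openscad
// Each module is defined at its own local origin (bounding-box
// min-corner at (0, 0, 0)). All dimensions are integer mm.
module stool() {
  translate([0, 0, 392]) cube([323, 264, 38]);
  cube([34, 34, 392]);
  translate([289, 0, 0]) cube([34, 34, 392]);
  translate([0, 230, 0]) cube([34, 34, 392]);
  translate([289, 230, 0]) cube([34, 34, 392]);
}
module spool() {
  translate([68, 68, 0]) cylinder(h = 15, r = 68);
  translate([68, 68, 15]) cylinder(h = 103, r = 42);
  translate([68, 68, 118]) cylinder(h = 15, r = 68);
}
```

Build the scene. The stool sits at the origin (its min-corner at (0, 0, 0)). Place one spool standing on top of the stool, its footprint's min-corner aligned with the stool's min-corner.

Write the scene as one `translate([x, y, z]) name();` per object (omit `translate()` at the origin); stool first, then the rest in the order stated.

stool();
translate([0, 0, 430]) spool();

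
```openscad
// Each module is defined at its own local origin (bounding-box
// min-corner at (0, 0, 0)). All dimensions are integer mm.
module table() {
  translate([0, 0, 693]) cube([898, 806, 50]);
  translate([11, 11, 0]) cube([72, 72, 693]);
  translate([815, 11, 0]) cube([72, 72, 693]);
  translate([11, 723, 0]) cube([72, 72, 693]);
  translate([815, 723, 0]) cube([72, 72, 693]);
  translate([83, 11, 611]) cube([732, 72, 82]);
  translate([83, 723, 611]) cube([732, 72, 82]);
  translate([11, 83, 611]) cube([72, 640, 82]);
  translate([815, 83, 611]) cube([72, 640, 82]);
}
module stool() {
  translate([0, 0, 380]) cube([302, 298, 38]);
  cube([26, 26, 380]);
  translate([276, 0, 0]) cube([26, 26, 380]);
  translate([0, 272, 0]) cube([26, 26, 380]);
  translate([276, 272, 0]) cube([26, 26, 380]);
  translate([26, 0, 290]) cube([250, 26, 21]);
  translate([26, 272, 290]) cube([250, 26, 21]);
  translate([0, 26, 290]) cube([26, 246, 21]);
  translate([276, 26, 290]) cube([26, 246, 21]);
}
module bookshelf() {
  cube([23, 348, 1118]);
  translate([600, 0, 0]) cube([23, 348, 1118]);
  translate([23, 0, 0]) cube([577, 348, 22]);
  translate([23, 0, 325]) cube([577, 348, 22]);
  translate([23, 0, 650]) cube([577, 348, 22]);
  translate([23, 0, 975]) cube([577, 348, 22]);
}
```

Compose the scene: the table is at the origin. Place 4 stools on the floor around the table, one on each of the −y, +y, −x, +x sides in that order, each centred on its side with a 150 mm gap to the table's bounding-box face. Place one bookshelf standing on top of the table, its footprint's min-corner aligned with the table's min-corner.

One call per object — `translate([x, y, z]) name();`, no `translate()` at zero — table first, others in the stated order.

table();
translate([298, -448, 0]) stool();
translate([298, 956, 0]) stool();
translate([-452, 254, 0]) stool();
translate([1048, 254, 0]) stool();
translate([0, 0, 743]) bookshelf();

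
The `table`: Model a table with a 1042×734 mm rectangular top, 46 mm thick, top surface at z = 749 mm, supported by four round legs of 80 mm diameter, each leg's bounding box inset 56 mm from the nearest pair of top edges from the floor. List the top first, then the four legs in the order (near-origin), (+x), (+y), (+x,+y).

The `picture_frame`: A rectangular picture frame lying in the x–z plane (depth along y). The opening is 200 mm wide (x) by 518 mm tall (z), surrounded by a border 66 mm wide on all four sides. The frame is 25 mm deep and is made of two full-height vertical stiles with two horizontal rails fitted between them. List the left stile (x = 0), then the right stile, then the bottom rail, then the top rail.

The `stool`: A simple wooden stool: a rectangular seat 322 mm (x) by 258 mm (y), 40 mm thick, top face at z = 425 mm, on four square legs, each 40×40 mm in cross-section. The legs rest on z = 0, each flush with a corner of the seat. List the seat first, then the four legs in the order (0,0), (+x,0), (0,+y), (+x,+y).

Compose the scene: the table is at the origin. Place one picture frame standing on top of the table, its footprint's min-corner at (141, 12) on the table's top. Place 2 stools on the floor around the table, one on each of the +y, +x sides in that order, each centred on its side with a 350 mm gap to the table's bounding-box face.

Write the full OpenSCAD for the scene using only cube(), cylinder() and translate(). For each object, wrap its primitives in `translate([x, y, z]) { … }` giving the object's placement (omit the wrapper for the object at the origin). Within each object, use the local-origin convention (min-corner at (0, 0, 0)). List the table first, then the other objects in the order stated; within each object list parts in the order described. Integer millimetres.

translate([0, 0, 703]) cube([1042, 734, 46]);
translate([96, 96, 0]) cylinder(h = 703, r = 40);
translate([946, 96, 0]) cylinder(h = 703, r = 40);
translate([96, 638, 0]) cylinder(h = 703, r = 40);
translate([946, 638, 0]) cylinder(h = 703, r = 40);
translate([141, 12, 749]) {
  cube([66, 25, 650]);
  translate([266, 0, 0]) cube([66, 25, 650]);
  translate([66, 0, 0]) cube([200, 25, 66]);
  translate([66, 0, 584]) cube([200, 25, 66]);
}
translate([360, 1084, 0]) {
  translate([0, 0, 385]) cube([322, 258, 40]);
  cube([40, 40, 385]);
  translate([282, 0, 0]) cube([40, 40, 385]);
  translate([0, 218, 0]) cube([40, 40, 385]);
  translate([282, 218, 0]) cube([40, 40, 385]);
}
translate([1392, 238, 0]) {
  translate([0, 0, 385]) cube([322, 258, 40]);
  cube([40, 40, 385]);
  translate([282, 0, 0]) cube([40, 40, 385]);
  translate([0, 218, 0]) cube([40, 40, 385]);
  translate([282, 218, 0]) cube([40, 40, 385]);
}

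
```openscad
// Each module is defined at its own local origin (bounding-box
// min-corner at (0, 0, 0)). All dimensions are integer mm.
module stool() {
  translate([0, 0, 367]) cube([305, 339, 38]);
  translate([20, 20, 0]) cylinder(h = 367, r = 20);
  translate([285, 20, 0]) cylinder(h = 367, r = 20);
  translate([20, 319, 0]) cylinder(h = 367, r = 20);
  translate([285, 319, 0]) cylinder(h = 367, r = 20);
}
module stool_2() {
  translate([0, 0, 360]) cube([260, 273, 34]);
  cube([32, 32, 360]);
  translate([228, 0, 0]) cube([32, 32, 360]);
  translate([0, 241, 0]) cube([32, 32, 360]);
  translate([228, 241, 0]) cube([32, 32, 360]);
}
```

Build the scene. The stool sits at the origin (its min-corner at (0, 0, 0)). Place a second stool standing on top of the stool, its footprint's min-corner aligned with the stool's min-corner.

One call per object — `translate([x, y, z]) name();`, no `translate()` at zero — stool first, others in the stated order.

stool();
translate([0, 0, 405]) stool_2();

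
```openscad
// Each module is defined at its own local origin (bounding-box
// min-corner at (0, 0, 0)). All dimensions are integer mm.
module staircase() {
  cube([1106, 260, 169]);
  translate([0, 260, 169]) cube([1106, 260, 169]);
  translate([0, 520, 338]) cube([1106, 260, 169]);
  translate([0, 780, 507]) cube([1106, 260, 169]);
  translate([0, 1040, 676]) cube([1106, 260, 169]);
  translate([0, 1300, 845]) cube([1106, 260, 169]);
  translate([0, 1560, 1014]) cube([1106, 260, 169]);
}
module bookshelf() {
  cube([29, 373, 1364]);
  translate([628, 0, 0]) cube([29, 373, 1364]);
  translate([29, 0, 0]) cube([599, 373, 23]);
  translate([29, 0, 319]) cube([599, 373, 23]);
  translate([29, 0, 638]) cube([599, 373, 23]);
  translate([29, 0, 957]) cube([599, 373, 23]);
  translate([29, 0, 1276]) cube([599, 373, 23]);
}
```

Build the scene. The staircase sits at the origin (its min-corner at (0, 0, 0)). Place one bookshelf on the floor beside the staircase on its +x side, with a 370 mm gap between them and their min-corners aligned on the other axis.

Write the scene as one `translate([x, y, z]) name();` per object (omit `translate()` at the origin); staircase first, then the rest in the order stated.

staircase();
translate([1476, 0, 0]) bookshelf();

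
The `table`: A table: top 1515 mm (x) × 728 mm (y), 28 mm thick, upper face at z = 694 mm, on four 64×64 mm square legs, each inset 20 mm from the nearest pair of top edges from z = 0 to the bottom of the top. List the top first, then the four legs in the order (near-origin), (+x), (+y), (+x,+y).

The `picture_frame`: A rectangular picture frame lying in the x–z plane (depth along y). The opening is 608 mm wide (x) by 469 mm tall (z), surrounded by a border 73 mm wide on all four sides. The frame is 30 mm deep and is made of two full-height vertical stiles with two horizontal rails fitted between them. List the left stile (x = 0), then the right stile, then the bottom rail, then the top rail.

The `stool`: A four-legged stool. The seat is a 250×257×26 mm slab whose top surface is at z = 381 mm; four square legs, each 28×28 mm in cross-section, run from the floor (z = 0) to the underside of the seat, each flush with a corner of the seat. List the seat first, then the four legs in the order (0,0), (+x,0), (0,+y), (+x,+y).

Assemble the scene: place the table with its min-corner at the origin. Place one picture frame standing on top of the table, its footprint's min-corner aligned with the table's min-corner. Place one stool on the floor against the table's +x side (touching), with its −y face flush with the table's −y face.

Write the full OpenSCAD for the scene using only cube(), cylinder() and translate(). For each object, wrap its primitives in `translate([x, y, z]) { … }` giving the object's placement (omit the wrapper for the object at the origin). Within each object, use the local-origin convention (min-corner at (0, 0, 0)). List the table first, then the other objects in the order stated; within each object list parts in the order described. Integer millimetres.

translate([0, 0, 666]) cube([1515, 728, 28]);
translate([20, 20, 0]) cube([64, 64, 666]);
translate([1431, 20, 0]) cube([64, 64, 666]);
translate([20, 644, 0]) cube([64, 64, 666]);
translate([1431, 644, 0]) cube([64, 64, 666]);
translate([0, 0, 694]) {
  cube([73, 30, 615]);
  translate([681, 0, 0]) cube([73, 30, 615]);
  translate([73, 0, 0]) cube([608, 30, 73]);
  translate([73, 0, 542]) cube([608, 30, 73]);
}
translate([1515, 0, 0]) {
  translate([0, 0, 355]) cube([250, 257, 26]);
  cube([28, 28, 355]);
  translate([222, 0, 0]) cube([28, 28, 355]);
  translate([0, 229, 0]) cube([28, 28, 355]);
  translate([222, 229, 0]) cube([28, 28, 355]);
}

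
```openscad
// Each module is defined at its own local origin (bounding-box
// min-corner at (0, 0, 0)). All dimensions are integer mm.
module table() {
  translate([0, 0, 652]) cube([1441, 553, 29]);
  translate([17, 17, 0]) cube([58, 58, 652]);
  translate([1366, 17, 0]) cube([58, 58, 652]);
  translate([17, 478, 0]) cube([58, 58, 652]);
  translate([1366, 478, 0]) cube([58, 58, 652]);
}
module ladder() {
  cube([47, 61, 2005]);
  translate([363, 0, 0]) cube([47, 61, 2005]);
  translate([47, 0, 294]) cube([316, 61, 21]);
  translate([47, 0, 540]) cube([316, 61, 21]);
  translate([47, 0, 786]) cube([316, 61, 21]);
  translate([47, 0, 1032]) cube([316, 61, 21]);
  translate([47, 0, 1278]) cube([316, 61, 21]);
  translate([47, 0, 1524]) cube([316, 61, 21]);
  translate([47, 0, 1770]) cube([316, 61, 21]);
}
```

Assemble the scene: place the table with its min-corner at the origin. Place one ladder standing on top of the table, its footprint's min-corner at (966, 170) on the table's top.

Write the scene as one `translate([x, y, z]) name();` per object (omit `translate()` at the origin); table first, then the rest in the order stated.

table();
translate([966, 170, 681]) ladder();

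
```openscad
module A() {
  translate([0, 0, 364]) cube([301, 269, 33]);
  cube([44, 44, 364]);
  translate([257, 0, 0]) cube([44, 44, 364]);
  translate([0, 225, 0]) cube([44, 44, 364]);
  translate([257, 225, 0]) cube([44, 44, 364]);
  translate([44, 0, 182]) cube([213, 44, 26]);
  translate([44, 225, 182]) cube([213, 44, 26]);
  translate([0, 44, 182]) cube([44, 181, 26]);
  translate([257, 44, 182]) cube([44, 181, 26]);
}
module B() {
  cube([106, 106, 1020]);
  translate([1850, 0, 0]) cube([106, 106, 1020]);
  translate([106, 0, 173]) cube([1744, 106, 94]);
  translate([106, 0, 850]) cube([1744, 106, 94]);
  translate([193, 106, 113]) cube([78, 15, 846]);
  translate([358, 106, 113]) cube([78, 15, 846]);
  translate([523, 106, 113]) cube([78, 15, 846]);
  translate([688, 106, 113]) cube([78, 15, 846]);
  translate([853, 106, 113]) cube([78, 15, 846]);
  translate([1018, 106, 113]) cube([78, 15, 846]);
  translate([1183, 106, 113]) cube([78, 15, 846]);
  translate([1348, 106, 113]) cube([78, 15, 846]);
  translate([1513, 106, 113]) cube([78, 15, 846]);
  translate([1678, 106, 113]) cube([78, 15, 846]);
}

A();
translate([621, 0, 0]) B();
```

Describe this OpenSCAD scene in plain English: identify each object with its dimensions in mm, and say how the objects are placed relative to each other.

A is a four-legged stool. The seat is a 301×269×33 mm slab whose top surface is at z = 397 mm; four square legs, each 44×44 mm in cross-section, run from the floor (z = 0) to the underside of the seat, each flush with a corner of the seat. Four stretchers, 44 mm wide and 26 mm tall, connect adjacent legs with their undersides at z = 182 mm, each running between the inner faces of the legs it joins and aligned with the legs' outer faces on the other axis.

B is a fence section. Two 106×106 mm posts, 1020 mm tall, stand on the floor with a clear span of 1744 mm between their inner faces. Two horizontal rails of 106×94 mm section span the gap between the posts with their undersides at z = 173 mm and z = 850 mm, flush with the posts' −y face. 10 pickets, each 78 mm wide, 15 mm thick and 846 mm tall, are fixed to the +y face of the rails with their bottoms at z = 113 mm, evenly spaced across the span with equal gaps (rounded down to the nearest mm) at the −x end and between each pair — any rounding remainder accumulates at the +x end.

The fence section is on the floor beside the stool on its +x side.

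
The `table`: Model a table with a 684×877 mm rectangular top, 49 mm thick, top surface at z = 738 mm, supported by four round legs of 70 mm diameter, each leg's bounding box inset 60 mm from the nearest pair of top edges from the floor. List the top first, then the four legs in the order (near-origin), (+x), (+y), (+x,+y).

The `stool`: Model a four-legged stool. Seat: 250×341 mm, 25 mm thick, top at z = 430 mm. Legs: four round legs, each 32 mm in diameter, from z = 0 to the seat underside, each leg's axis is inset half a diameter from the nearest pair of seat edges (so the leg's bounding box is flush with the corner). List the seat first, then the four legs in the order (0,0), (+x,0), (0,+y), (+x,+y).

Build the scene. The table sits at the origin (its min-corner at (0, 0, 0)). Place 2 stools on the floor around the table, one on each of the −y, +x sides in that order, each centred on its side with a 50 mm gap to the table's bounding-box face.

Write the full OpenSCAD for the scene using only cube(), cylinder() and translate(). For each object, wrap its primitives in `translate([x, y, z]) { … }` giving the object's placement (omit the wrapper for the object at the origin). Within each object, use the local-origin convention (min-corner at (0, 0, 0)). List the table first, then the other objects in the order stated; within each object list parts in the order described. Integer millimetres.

translate([0, 0, 689]) cube([684, 877, 49]);
translate([95, 95, 0]) cylinder(h = 689, r = 35);
translate([589, 95, 0]) cylinder(h = 689, r = 35);
translate([95, 782, 0]) cylinder(h = 689, r = 35);
translate([589, 782, 0]) cylinder(h = 689, r = 35);
translate([217, -391, 0]) {
  translate([0, 0, 405]) cube([250, 341, 25]);
  translate([16, 16, 0]) cylinder(h = 405, r = 16);
  translate([234, 16, 0]) cylinder(h = 405, r = 16);
  translate([16, 325, 0]) cylinder(h = 405, r = 16);
  translate([234, 325, 0]) cylinder(h = 405, r = 16);
}
translate([734, 268, 0]) {
  translate([0, 0, 405]) cube([250, 341, 25]);
  translate([16, 16, 0]) cylinder(h = 405, r = 16);
  translate([234, 16, 0]) cylinder(h = 405, r = 16);
  translate([16, 325, 0]) cylinder(h = 405, r = 16);
  translate([234, 325, 0]) cylinder(h = 405, r = 16);
}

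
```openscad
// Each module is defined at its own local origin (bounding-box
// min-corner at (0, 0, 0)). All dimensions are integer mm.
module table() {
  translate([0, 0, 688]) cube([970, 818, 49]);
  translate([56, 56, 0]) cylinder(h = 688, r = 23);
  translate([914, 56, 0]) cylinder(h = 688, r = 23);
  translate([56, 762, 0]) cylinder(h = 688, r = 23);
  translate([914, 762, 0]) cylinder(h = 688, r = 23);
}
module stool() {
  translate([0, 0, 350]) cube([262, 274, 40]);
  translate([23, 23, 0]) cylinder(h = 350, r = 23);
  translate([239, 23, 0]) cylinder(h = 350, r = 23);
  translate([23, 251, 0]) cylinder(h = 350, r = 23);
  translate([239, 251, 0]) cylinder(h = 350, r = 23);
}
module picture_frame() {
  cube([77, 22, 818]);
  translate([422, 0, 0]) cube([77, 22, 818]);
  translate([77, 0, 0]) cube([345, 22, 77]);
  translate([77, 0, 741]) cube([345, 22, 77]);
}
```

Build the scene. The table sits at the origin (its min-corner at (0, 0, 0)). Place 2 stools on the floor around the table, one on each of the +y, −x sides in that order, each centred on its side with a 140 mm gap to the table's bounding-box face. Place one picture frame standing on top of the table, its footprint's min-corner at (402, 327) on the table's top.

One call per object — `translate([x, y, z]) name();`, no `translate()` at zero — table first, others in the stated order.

table();
translate([354, 958, 0]) stool();
translate([-402, 272, 0]) stool();
translate([402, 327, 737]) picture_frame();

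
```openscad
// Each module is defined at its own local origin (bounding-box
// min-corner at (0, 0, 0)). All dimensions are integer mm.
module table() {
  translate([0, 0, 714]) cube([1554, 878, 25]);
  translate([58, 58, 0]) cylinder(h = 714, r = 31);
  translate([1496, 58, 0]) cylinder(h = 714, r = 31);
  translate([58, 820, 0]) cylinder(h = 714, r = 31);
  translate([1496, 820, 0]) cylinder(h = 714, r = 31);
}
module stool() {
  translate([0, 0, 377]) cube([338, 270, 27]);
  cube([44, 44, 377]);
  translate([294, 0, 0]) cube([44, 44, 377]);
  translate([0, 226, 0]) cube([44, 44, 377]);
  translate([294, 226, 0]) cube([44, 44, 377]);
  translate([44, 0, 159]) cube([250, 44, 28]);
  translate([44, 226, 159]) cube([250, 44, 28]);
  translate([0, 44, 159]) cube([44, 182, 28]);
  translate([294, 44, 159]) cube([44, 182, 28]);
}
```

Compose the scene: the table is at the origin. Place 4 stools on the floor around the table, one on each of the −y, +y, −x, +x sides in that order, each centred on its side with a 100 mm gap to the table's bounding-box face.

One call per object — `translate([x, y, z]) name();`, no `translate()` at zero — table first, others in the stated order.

table();
translate([608, -370, 0]) stool();
translate([608, 978, 0]) stool();
translate([-438, 304, 0]) stool();
translate([1654, 304, 0]) stool();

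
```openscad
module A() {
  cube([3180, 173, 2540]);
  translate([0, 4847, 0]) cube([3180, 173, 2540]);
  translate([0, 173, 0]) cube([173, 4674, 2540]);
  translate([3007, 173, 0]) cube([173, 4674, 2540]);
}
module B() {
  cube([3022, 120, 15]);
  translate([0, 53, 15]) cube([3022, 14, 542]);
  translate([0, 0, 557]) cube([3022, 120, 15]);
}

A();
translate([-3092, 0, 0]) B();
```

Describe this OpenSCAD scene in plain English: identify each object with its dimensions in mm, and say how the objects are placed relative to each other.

A is the wall frame of a small rectangular building: four walls, each 2540 mm tall and 173 mm thick, enclosing a footprint 3180 mm (x) by 5020 mm (y) outside-to-outside, with no floor or roof. The front and back walls (the −y and +y sides) span the full width; the two side walls fit between them.

B is an I-beam lying along x, 3022 mm long. Overall section height 572 mm. Two flanges 120 mm wide (y) and 15 mm thick, one on the floor and one at the top; a web 14 mm thick runs between them, centred on the flange width.

The I-beam is on the floor beside the house frame on its −x side.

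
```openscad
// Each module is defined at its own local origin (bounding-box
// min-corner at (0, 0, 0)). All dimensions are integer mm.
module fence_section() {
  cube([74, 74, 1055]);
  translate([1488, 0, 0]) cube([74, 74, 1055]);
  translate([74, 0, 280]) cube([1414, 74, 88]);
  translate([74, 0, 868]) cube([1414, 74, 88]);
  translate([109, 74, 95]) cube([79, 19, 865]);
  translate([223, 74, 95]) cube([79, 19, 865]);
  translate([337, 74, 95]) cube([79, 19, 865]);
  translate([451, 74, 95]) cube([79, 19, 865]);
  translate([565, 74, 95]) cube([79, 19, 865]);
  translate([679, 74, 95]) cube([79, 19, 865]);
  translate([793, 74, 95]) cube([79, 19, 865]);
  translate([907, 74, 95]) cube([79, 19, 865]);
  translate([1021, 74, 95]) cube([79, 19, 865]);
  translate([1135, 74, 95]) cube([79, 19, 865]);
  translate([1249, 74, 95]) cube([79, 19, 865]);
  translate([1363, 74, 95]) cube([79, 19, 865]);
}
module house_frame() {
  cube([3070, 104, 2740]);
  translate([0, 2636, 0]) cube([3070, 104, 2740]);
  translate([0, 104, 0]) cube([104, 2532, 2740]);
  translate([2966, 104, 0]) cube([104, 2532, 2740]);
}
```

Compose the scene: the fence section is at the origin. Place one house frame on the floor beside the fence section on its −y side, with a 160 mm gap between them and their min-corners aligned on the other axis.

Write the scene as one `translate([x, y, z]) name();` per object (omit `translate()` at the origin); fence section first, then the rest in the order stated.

fence_section();
translate([0, -2900, 0]) house_frame();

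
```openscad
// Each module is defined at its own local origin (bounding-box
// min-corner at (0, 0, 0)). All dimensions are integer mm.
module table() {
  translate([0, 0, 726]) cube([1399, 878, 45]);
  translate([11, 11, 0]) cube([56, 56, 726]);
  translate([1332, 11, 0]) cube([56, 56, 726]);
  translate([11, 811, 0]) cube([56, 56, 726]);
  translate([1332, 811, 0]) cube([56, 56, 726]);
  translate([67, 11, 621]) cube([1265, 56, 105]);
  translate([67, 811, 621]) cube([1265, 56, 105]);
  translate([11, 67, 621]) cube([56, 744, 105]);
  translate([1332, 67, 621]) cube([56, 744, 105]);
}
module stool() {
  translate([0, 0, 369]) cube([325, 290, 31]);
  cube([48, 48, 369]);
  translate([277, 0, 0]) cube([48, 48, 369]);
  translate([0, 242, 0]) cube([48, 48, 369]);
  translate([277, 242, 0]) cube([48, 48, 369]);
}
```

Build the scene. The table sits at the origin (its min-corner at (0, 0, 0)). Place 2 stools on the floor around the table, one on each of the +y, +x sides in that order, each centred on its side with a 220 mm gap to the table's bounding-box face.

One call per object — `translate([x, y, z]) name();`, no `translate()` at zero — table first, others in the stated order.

table();
translate([537, 1098, 0]) stool();
translate([1619, 294, 0]) stool();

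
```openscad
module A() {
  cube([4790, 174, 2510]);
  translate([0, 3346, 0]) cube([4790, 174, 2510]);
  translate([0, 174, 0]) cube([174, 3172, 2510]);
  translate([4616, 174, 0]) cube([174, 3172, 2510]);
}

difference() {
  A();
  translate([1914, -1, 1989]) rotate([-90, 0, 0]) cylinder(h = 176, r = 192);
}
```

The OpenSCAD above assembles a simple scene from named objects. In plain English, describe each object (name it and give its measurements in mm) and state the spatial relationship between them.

A is a box-shaped house frame (walls only): outside footprint 4790×3520 mm, wall height 2510 mm, wall thickness 174 mm. The two y-facing walls run the full x-width; the two x-facing walls fit between the inner faces of the y-facing walls.

The house frame has a circular hole of radius 192 mm through its front wall, centred at (x = 1914, z = 1989).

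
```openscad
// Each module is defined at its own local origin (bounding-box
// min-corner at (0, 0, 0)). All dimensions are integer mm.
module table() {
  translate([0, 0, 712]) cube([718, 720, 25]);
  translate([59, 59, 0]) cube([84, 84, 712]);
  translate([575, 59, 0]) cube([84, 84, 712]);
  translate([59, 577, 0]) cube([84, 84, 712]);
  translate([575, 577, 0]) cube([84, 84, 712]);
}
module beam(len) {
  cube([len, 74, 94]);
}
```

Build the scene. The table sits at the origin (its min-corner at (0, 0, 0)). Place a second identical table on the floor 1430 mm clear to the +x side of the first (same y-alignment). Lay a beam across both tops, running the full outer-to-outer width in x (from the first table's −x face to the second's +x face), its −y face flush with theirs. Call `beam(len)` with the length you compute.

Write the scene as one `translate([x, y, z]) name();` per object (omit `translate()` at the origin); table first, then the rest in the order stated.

table();
translate([2148, 0, 0]) table();
translate([0, 0, 737]) beam(2866);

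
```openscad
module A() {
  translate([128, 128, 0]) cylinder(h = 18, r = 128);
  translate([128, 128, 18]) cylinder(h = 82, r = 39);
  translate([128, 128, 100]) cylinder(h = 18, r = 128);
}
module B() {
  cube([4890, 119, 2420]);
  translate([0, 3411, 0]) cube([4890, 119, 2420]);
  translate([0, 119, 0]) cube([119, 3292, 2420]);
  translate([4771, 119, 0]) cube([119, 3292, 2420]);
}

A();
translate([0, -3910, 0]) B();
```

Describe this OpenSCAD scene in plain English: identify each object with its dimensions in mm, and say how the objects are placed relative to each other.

A is a spool: two coaxial disc flanges of radius 128 mm and thickness 18 mm, joined by a core cylinder of radius 39 mm and height 82 mm. The lower flange rests on z = 0 and the three cylinders share a vertical axis.

B is a box-shaped house frame (walls only): outside footprint 4890×3530 mm, wall height 2420 mm, wall thickness 119 mm. The two y-facing walls run the full x-width; the two x-facing walls fit between the inner faces of the y-facing walls.

The house frame is on the floor beside the spool on its −y side.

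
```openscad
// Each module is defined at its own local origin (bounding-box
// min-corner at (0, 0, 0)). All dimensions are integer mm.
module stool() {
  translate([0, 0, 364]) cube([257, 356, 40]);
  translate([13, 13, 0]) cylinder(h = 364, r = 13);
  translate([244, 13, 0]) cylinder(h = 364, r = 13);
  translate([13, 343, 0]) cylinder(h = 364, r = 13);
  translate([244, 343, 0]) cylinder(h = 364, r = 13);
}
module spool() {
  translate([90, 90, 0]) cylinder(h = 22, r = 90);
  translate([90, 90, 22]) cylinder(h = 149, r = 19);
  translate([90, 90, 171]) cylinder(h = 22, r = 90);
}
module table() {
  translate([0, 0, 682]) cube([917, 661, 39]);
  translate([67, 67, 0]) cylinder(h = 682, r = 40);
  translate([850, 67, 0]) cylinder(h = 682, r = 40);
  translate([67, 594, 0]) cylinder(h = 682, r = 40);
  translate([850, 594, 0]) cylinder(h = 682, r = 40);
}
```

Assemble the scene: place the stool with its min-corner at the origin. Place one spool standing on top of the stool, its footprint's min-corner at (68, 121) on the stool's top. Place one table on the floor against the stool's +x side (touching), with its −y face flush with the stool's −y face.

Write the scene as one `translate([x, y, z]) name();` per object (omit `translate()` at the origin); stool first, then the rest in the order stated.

stool();
translate([68, 121, 404]) spool();
translate([257, 0, 0]) table();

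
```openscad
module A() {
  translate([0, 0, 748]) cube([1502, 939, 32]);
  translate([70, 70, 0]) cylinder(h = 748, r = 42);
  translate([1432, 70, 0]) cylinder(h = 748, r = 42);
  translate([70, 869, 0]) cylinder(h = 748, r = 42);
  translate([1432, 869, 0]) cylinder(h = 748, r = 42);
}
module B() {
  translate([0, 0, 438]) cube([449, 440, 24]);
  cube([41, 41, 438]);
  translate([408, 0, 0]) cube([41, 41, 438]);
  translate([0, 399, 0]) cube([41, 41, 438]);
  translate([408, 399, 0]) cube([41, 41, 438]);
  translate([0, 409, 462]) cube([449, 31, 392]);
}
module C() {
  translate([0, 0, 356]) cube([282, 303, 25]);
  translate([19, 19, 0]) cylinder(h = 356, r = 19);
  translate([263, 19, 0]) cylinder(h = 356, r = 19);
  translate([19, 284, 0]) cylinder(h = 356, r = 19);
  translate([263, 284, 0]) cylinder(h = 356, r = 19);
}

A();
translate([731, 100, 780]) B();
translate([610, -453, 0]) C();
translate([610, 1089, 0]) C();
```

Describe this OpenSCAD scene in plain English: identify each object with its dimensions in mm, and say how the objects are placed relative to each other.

A is a table with a 1502×939 mm rectangular top, 32 mm thick, top surface at z = 780 mm, supported by four round legs of 84 mm diameter, each leg's bounding box inset 28 mm from the nearest pair of top edges, running from the floor.

B is a chair. The seat is a 449×440×24 mm slab with its top at z = 462 mm, on four 41×41 mm corner legs (flush with the seat edges, standing on z = 0). A flat backrest 31 mm thick, 392 mm tall, spans the full seat width and rises from the seat top along its +y edge, rear face flush with the rear of the seat.

C is a four-legged stool. The seat is 282×303 mm, 25 mm thick, top at z = 381 mm. It stands on four round legs, each 38 mm in diameter, from z = 0 to the seat underside, each leg's axis is inset half a diameter from the nearest pair of seat edges (so the leg's bounding box is flush with the corner).

The chair is on top of the table. Two stools sit around the table at the −y, +y sides.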